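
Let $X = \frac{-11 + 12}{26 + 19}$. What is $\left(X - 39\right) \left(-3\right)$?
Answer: $\frac{1754}{15} \approx 116.93$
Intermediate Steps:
$X = \frac{1}{45}$ ($X = 1 \cdot \frac{1}{45} = \frac{1}{45} \approx 0.022222$)
$\left(X - 39\right) \left(-3\right) = \left(\frac{1}{45} - 39\right) \left(-3\right) = \left(- \frac{1754}{45}\right) \left(-3\right) = \frac{1754}{15}$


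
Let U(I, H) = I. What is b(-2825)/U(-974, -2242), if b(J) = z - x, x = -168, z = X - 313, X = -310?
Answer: 455/974 ≈ 0.46715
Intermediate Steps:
z = -623 (z = -310 - 313 = -623)
b(J) = -455 (b(J) = -623 - 1*(-168) = -623 + 168 = -455)
b(-2825)/U(-974, -2242) = -455/(-974) = -455*(-1/974) = 455/974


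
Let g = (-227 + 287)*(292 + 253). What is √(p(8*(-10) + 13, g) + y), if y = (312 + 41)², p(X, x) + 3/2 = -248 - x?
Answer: √366638/2 ≈ 302.75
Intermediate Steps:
g = 32700 (g = 60*545 = 32700)
p(X, x) = -499/2 - x (p(X, x) = -3/2 + (-248 - x) = -499/2 - x)
y = 124609 (y = 353² = 124609)
√(p(8*(-10) + 13, g) + y) = √((-499/2 - 1*32700) + 124609) = √((-499/2 - 32700) + 124609) = √(-65899/2 + 124609) = √(183319/2) = √366638/2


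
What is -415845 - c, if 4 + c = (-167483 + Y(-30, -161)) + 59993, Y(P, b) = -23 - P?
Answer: -308358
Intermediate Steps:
c = -107487 (c = -4 + ((-167483 + (-23 - 1*(-30))) + 59993) = -4 + ((-167483 + (-23 + 30)) + 59993) = -4 + ((-167483 + 7) + 59993) = -4 + (-167476 + 59993) = -4 - 107483 = -107487)
-415845 - c = -415845 - 1*(-107487) = -415845 + 107487 = -308358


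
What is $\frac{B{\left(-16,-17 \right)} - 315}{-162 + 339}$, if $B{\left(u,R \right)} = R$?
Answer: $- \frac{332}{177} \approx -1.8757$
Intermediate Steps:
$\frac{B{\left(-16,-17 \right)} - 315}{-162 + 339} = \frac{-17 - 315}{-162 + 339} = - \frac{332}{177}$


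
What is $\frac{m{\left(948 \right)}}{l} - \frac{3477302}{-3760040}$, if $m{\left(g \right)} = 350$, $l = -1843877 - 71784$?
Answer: $\frac{3330007906311}{3601480993220} \approx 0.92462$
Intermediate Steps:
$l = -1915661$ ($l = -1843877 - 71784 = -1915661$)
$\frac{m{\left(948 \right)}}{l} - \frac{3477302}{-3760040} = \frac{350}{-1915661} - \frac{3477302}{-3760040} = 350 \left(- \frac{1}{1915661}\right) - - \frac{1738651}{1880020} = - \frac{350}{1915661} + \frac{1738651}{1880020} = \frac{3330007906311}{3601480993220}$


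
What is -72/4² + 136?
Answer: 263/2 ≈ 131.50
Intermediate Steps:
-72/4² + 136 = -72/16 + 136 = (1/16)*(-72) + 136 = -9/2 + 136 = 263/2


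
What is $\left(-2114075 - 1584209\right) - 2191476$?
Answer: $-5889760$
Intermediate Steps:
$\left(-2114075 - 1584209\right) - 2191476 = -3698284 - 2191476 = -5889760$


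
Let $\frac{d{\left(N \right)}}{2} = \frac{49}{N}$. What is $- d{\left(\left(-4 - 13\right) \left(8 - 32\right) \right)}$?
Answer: $- \frac{49}{204} \approx -0.2402$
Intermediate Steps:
$d{\left(N \right)} = \frac{98}{N}$ ($d{\left(N \right)} = 2 \frac{49}{N} = \frac{98}{N}$)
$- d{\left(\left(-4 - 13\right) \left(8 - 32\right) \right)} = - \frac{98}{\left(-4 - 13\right) \left(8 - 32\right)} = - \frac{98}{\left(-17\right) \left(8 - 32\right)} = - \frac{98}{\left(-17\right) \left(-24\right)} = - \frac{98}{408} = \left(-1\right) \frac{49}{204} = - \frac{49}{204}$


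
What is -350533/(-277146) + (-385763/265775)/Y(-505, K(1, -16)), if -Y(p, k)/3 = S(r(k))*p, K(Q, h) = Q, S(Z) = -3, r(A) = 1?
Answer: 15686382587899/12399177155250 ≈ 1.2651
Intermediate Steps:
Y(p, k) = 9*p (Y(p, k) = -(-9)*p = 9*p)
-350533/(-277146) + (-385763/265775)/Y(-505, K(1, -16)) = -350533/(-277146) + (-385763/265775)/((9*(-505))) = -350533*(-1/277146) - 385763*1/265775/(-4545) = 350533/277146 - 385763/265775*(-1/4545) = 350533/277146 + 385763/1207947375 = 15686382587899/12399177155250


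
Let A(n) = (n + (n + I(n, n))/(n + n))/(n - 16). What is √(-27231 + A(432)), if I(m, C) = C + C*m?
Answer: I*√294513622/104 ≈ 165.01*I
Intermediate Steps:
A(n) = (n + (n + n*(1 + n))/(2*n))/(-16 + n) (A(n) = (n + (n + n*(1 + n))/(n + n))/(n - 16) = (n + (n + n*(1 + n))/((2*n)))/(-16 + n) = (n + (n + n*(1 + n))*(1/(2*n)))/(-16 + n) = (n + (n + n*(1 + n))/(2*n))/(-16 + n))
√(-27231 + A(432)) = √(-27231 + (2 + 3*432)/(2*(-16 + 432))) = √(-27231 + (½)*(2 + 1296)/416) = √(-27231 + (½)*(1/416)*1298) = √(-27231 + 649/416) = √(-11327447/416) = I*√294513622/104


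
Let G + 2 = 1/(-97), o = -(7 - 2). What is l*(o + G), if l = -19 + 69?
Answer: -34000/97 ≈ -350.52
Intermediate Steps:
l = 50
o = -5 (o = -1*5 = -5)
G = -195/97 (G = -2 + 1/(-97) = -2 - 1/97 = -195/97 ≈ -2.0103)
l*(o + G) = 50*(-5 - 195/97) = 50*(-680/97) = -34000/97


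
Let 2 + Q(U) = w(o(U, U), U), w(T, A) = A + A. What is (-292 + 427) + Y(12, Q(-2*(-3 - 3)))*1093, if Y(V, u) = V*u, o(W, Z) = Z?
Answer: 288687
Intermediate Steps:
w(T, A) = 2*A
Q(U) = -2 + 2*U
(-292 + 427) + Y(12, Q(-2*(-3 - 3)))*1093 = (-292 + 427) + (12*(-2 + 2*(-2*(-3 - 3))))*1093 = 135 + (12*(-2 + 2*(-2*(-6))))*1093 = 135 + (12*(-2 + 2*12))*1093 = 135 + (12*(-2 + 24))*1093 = 135 + (12*22)*1093 = 135 + 264*1093 = 135 + 288552 = 288687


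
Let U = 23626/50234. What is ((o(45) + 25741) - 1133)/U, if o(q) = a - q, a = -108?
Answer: 614236235/11813 ≈ 51997.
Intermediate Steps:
o(q) = -108 - q
U = 11813/25117 (U = 23626*(1/50234) = 11813/25117 ≈ 0.47032)
((o(45) + 25741) - 1133)/U = (((-108 - 1*45) + 25741) - 1133)/(11813/25117) = (((-108 - 45) + 25741) - 1133)*(25117/11813) = ((-153 + 25741) - 1133)*(25117/11813) = (25588 - 1133)*(25117/11813) = 24455*(25117/11813) = 614236235/11813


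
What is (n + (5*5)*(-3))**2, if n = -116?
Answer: 36481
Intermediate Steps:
(n + (5*5)*(-3))**2 = (-116 + (5*5)*(-3))**2 = (-116 + 25*(-3))**2 = (-116 - 75)**2 = (-191)**2 = 36481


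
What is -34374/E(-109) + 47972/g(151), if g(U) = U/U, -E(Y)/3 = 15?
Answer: 731038/15 ≈ 48736.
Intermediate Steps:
E(Y) = -45 (E(Y) = -3*15 = -45)
g(U) = 1
-34374/E(-109) + 47972/g(151) = -34374/(-45) + 47972/1 = -34374*(-1/45) + 47972*1 = 11458/15 + 47972 = 731038/15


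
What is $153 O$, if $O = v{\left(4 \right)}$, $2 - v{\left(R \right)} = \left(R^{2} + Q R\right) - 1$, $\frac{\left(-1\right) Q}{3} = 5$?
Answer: $7191$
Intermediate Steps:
$Q = -15$ ($Q = \left(-3\right) 5 = -15$)
$v{\left(R \right)} = 3 - R^{2} + 15 R$ ($v{\left(R \right)} = 2 - \left(\left(R^{2} - 15 R\right) - 1\right) = 2 - \left(-1 + R^{2} - 15 R\right) = 2 + \left(1 - R^{2} + 15 R\right) = 3 - R^{2} + 15 R$)
$O = 47$ ($O = 3 - 4^{2} + 15 \cdot 4 = 3 - 16 + 60 = 47$)
$153 O = 153 \cdot 47 = 7191$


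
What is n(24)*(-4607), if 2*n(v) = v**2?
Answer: -1326816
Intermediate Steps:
n(v) = v**2/2
n(24)*(-4607) = ((1/2)*24**2)*(-4607) = ((1/2)*576)*(-4607) = 288*(-4607) = -1326816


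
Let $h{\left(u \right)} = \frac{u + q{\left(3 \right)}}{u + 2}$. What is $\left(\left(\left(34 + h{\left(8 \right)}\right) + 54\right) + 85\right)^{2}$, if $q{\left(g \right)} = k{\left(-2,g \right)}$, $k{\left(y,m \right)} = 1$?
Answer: $\frac{3024121}{100} \approx 30241.0$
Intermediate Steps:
$q{\left(g \right)} = 1$
$h{\left(u \right)} = \frac{1 + u}{2 + u}$ ($h{\left(u \right)} = \frac{u + 1}{u + 2} = \frac{1 + u}{2 + u}$)
$\left(\left(\left(34 + h{\left(8 \right)}\right) + 54\right) + 85\right)^{2} = \left(\left(\left(34 + \frac{1 + 8}{2 + 8}\right) + 54\right) + 85\right)^{2} = \left(\left(\left(34 + \frac{1}{10} \cdot 9\right) + 54\right) + 85\right)^{2} = \left(\left(\left(34 + \frac{9}{10}\right) + 54\right) + 85\right)^{2} = \left(\left(\frac{349}{10} + 54\right) + 85\right)^{2} = \left(\frac{889}{10} + 85\right)^{2} = \left(\frac{1739}{10}\right)^{2} = \frac{3024121}{100}$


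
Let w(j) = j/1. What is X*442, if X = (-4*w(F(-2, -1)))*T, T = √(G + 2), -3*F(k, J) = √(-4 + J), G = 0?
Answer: 1768*I*√10/3 ≈ 1863.6*I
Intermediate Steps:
F(k, J) = -√(-4 + J)/3
T = √2 (T = √(0 + 2) = √2 ≈ 1.4142)
w(j) = j (w(j) = j*1 = j)
X = 4*I*√10/3 (X = (-(-4)*√(-4 - 1)/3)*√2 = (-(-4)*√(-5)/3)*√2 = (-(-4)*I*√5/3)*√2 = (4*I*√5/3)*√2 = 4*I*√10/3 ≈ 4.2164*I)
X*442 = (4*I*√10/3)*442 = 1768*I*√10/3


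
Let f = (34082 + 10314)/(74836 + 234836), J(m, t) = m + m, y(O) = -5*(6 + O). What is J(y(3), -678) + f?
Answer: -632411/7038 ≈ -89.857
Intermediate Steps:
y(O) = -30 - 5*O
J(m, t) = 2*m
f = 1009/7038 (f = 44396/309672 = 44396*(1/309672) = 1009/7038 ≈ 0.14336)
J(y(3), -678) + f = 2*(-30 - 5*3) + 1009/7038 = 2*(-30 - 15) + 1009/7038 = 2*(-45) + 1009/7038 = -90 + 1009/7038 = -632411/7038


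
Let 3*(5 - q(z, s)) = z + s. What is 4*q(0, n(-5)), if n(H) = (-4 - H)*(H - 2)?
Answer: 88/3 ≈ 29.333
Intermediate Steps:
n(H) = (-4 - H)*(-2 + H)
q(z, s) = 5 - s/3 - z/3 (q(z, s) = 5 - (z + s)/3 = 5 - (s + z)/3 = 5 + (-s/3 - z/3) = 5 - s/3 - z/3)
4*q(0, n(-5)) = 4*(5 - (8 - 1*(-5)² - 2*(-5))/3 - ⅓*0) = 4*(5 - (8 - 1*25 + 10)/3 + 0) = 4*(5 - (8 - 25 + 10)/3 + 0) = 4*(5 - ⅓*(-7) + 0) = 4*(5 + 7/3 + 0) = 4*(22/3) = 88/3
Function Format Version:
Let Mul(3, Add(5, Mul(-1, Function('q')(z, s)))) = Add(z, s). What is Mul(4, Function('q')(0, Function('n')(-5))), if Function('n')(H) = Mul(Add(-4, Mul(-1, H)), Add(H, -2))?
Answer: Rational(88, 3) ≈ 29.333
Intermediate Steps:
Function('n')(H) = Mul(Add(-4, Mul(-1, H)), Add(-2, H))
Function('q')(z, s) = Add(5, Mul(Rational(-1, 3), s), Mul(Rational(-1, 3), z)) (Function('q')(z, s) = Add(5, Mul(Rational(-1, 3), Add(z, s))) = Add(5, Mul(Rational(-1, 3), Add(s, z))) = Add(5, Add(Mul(Rational(-1, 3), s), Mul(Rational(-1, 3), z))) = Add(5, Mul(Rational(-1, 3), s), Mul(Rational(-1, 3), z)))
Mul(4, Function('q')(0, Function('n')(-5))) = Mul(4, Add(5, Mul(Rational(-1, 3), Add(8, Mul(-1, Pow(-5, 2)), Mul(-2, -5))), Mul(Rational(-1, 3), 0))) = Mul(4, Add(5, Mul(Rational(-1, 3), Add(8, Mul(-1, 25), 10)), 0)) = Mul(4, Add(5, Mul(Rational(-1, 3), Add(8, -25, 10)), 0)) = Mul(4, Add(5, Mul(Rational(-1, 3), -7), 0)) = Mul(4, Add(5, Rational(7, 3), 0)) = Mul(4, Rational(22, 3)) = Rational(88, 3)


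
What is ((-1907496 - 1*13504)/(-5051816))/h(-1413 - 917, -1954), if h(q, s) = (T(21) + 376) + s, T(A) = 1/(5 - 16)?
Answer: -240125/996528113 ≈ -0.00024096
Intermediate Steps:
T(A) = -1/11 (T(A) = 1/(-11) = -1/11)
h(q, s) = 4135/11 + s (h(q, s) = (-1/11 + 376) + s = 4135/11 + s)
((-1907496 - 1*13504)/(-5051816))/h(-1413 - 917, -1954) = ((-1907496 - 1*13504)/(-5051816))/(4135/11 - 1954) = ((-1907496 - 13504)*(-1/5051816))/(-17359/11) = -1921000*(-1/5051816)*(-11/17359) = (240125/631477)*(-11/17359) = -240125/996528113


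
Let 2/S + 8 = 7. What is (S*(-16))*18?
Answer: 576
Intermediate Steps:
S = -2 (S = 2/(-8 + 7) = 2/(-1) = 2*(-1) = -2)
(S*(-16))*18 = -2*(-16)*18 = 32*18 = 576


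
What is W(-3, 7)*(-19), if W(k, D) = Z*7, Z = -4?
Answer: 532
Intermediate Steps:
W(k, D) = -28 (W(k, D) = -4*7 = -28)
W(-3, 7)*(-19) = -28*(-19) = 532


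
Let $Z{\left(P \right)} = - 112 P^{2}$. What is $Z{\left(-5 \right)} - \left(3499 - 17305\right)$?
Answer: $11006$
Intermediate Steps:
$Z{\left(-5 \right)} - \left(3499 - 17305\right) = - 112 \left(-5\right)^{2} - \left(3499 - 17305\right) = \left(-112\right) 25 - \left(3499 - 17305\right) = -2800 - -13806 = -2800 + 13806 = 11006$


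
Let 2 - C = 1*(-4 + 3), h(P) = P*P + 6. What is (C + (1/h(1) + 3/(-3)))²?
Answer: 225/49 ≈ 4.5918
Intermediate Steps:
h(P) = 6 + P² (h(P) = P² + 6 = 6 + P²)
C = 3 (C = 2 - (-4 + 3) = 2 - (-1) = 2 - 1*(-1) = 2 + 1 = 3)
(C + (1/h(1) + 3/(-3)))² = (3 + (1/(6 + 1²) + 3/(-3)))² = (3 + (1/(6 + 1) + 3*(-⅓)))² = (3 + (1/7 - 1))² = (3 + (1*(⅐) - 1))² = (3 + (⅐ - 1))² = (3 - 6/7)² = (15/7)² = 225/49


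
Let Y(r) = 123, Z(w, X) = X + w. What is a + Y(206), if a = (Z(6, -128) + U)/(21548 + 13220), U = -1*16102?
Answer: 266265/2173 ≈ 122.53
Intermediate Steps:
U = -16102
a = -1014/2173 (a = ((-128 + 6) - 16102)/(21548 + 13220) = (-122 - 16102)/34768 = -16224*1/34768 = -1014/2173 ≈ -0.46664)
a + Y(206) = -1014/2173 + 123 = 266265/2173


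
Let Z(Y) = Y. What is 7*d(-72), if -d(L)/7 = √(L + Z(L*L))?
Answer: -294*√142 ≈ -3503.4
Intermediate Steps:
d(L) = -7*√(L + L²) (d(L) = -7*√(L + L*L) = -7*√(L + L²))
7*d(-72) = 7*(-7*6*√142) = 7*(-42*√142) = -294*√142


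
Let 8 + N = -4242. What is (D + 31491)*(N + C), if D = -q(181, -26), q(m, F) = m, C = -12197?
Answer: -514955570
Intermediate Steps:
D = -181 (D = -1*181 = -181)
N = -4250 (N = -8 - 4242 = -4250)
(D + 31491)*(N + C) = (-181 + 31491)*(-4250 - 12197) = 31310*(-16447) = -514955570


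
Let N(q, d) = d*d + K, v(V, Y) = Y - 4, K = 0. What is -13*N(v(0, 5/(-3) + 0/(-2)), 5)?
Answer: -325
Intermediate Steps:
v(V, Y) = -4 + Y
N(q, d) = d² (N(q, d) = d*d + 0 = d² + 0 = d²)
-13*N(v(0, 5/(-3) + 0/(-2)), 5) = -13*5² = -13*25 = -325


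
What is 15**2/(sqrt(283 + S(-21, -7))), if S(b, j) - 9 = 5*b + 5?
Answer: 75*sqrt(3)/8 ≈ 16.238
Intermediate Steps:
S(b, j) = 14 + 5*b (S(b, j) = 9 + (5*b + 5) = 9 + (5 + 5*b) = 14 + 5*b)
15**2/(sqrt(283 + S(-21, -7))) = 15**2/(sqrt(283 + (14 + 5*(-21)))) = 225/(sqrt(283 + (14 - 105))) = 225/(sqrt(283 - 91)) = 225/(sqrt(192)) = 225/((8*sqrt(3))) = 225*(sqrt(3)/24) = 75*sqrt(3)/8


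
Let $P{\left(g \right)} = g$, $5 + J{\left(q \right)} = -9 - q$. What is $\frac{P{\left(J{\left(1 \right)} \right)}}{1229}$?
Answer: $- \frac{15}{1229} \approx -0.012205$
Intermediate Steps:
$J{\left(q \right)} = -14 - q$ ($J{\left(q \right)} = -5 - \left(9 + q\right) = -14 - q$)
$\frac{P{\left(J{\left(1 \right)} \right)}}{1229} = \frac{-14 - 1}{1229} = \left(-14 - 1\right) \frac{1}{1229} = \left(-15\right) \frac{1}{1229} = - \frac{15}{1229}$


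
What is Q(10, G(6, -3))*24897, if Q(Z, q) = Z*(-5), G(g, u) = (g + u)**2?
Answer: -1244850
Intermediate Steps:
Q(Z, q) = -5*Z
Q(10, G(6, -3))*24897 = -5*10*24897 = -50*24897 = -1244850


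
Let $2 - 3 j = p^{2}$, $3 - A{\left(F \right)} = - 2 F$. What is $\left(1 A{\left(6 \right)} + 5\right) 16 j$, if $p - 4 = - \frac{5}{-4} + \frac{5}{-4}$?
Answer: $- \frac{4480}{3} \approx -1493.3$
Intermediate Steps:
$p = 4$ ($p = 4 + \left(- \frac{5}{-4} + \frac{5}{-4}\right) = 4 + \left(\left(-5\right) \left(- \frac{1}{4}\right) + 5 \left(- \frac{1}{4}\right)\right) = 4 + \left(\frac{5}{4} - \frac{5}{4}\right) = 4 + 0 = 4$)
$A{\left(F \right)} = 3 + 2 F$ ($A{\left(F \right)} = 3 - - 2 F = 3 + 2 F$)
$j = - \frac{14}{3}$ ($j = \frac{2}{3} - \frac{4^{2}}{3} = \frac{2}{3} - \frac{16}{3} = - \frac{14}{3} \approx -4.6667$)
$\left(1 A{\left(6 \right)} + 5\right) 16 j = \left(1 \left(3 + 2 \cdot 6\right) + 5\right) 16 \left(- \frac{14}{3}\right) = \left(1 \left(3 + 12\right) + 5\right) 16 \left(- \frac{14}{3}\right) = \left(1 \cdot 15 + 5\right) 16 \left(- \frac{14}{3}\right) = \left(15 + 5\right) 16 \left(- \frac{14}{3}\right) = 20 \cdot 16 \left(- \frac{14}{3}\right) = 320 \left(- \frac{14}{3}\right) = - \frac{4480}{3}$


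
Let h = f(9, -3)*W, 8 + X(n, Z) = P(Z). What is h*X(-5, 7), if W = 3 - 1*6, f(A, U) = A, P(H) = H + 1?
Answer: 0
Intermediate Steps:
P(H) = 1 + H
X(n, Z) = -7 + Z (X(n, Z) = -8 + (1 + Z) = -7 + Z)
W = -3 (W = 3 - 6 = -3)
h = -27 (h = 9*(-3) = -27)
h*X(-5, 7) = -27*(-7 + 7) = -27*0 = 0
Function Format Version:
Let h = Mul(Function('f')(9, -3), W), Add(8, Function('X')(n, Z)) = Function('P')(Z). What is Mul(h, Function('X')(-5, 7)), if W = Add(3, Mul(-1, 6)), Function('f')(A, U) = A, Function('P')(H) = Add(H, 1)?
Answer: 0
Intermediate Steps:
Function('P')(H) = Add(1, H)
Function('X')(n, Z) = Add(-7, Z) (Function('X')(n, Z) = Add(-8, Add(1, Z)) = Add(-7, Z))
W = -3 (W = Add(3, -6) = -3)
h = -27 (h = Mul(9, -3) = -27)
Mul(h, Function('X')(-5, 7)) = Mul(-27, Add(-7, 7)) = Mul(-27, 0) = 0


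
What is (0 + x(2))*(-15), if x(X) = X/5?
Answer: -6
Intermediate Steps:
x(X) = X/5 (x(X) = X*(⅕) = X/5)
(0 + x(2))*(-15) = (0 + (⅕)*2)*(-15) = (0 + ⅖)*(-15) = (⅖)*(-15) = -6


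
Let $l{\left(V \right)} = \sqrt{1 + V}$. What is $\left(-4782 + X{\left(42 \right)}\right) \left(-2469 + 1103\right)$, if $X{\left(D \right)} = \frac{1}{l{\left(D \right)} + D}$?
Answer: $\frac{11241879480}{1721} + \frac{1366 \sqrt{43}}{1721} \approx 6.5322 \cdot 10^{6}$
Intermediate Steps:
$X{\left(D \right)} = \frac{1}{D + \sqrt{1 + D}}$ ($X{\left(D \right)} = \frac{1}{\sqrt{1 + D} + D} = \frac{1}{D + \sqrt{1 + D}}$)
$\left(-4782 + X{\left(42 \right)}\right) \left(-2469 + 1103\right) = \left(-4782 + \frac{1}{42 + \sqrt{1 + 42}}\right) \left(-2469 + 1103\right) = \left(-4782 + \frac{1}{42 + \sqrt{43}}\right) \left(-1366\right) = 6532212 - \frac{1366}{42 + \sqrt{43}}$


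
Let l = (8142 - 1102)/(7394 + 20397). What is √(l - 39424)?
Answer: 8*I*√475758186486/27791 ≈ 198.55*I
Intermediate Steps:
l = 7040/27791 ≈ 0.25332
√(l - 39424) = √(7040/27791 - 39424) = √(-1095625344/27791) = 8*I*√475758186486/27791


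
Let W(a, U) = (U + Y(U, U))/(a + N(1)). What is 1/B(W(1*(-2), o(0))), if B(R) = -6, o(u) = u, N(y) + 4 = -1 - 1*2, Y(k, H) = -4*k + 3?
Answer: -⅙ ≈ -0.16667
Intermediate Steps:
Y(k, H) = 3 - 4*k
N(y) = -7 (N(y) = -4 + (-1 - 1*2) = -4 + (-1 - 2) = -4 - 3 = -7)
W(a, U) = (3 - 3*U)/(-7 + a) (W(a, U) = (U + (3 - 4*U))/(a - 7) = (3 - 3*U)/(-7 + a))
1/B(W(1*(-2), o(0))) = 1/(-6) = -⅙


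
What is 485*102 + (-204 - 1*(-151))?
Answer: 49417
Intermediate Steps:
485*102 + (-204 - 1*(-151)) = 49470 + (-204 + 151) = 49470 - 53 = 49417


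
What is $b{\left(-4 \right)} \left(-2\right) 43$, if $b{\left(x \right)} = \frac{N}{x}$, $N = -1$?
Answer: $- \frac{43}{2} \approx -21.5$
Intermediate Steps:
$b{\left(x \right)} = - \frac{1}{x}$
$b{\left(-4 \right)} \left(-2\right) 43 = - \frac{1}{-4} \left(-2\right) 43 = \left(-1\right) \left(- \frac{1}{4}\right) \left(-2\right) 43 = \frac{1}{4} \left(-2\right) 43 = \left(- \frac{1}{2}\right) 43 = - \frac{43}{2}$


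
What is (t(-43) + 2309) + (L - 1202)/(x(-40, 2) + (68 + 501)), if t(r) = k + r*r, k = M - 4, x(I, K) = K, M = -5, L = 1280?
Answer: 2369157/571 ≈ 4149.1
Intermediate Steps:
k = -9 (k = -5 - 4 = -9)
t(r) = -9 + r² (t(r) = -9 + r*r = -9 + r²)
(t(-43) + 2309) + (L - 1202)/(x(-40, 2) + (68 + 501)) = ((-9 + (-43)²) + 2309) + (1280 - 1202)/(2 + (68 + 501)) = ((-9 + 1849) + 2309) + 78/(2 + 569) = (1840 + 2309) + 78/571 = 4149 + 78*(1/571) = 4149 + 78/571 = 2369157/571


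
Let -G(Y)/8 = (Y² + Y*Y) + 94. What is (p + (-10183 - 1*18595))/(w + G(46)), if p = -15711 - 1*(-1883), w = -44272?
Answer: 21303/39440 ≈ 0.54014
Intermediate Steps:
G(Y) = -752 - 16*Y² (G(Y) = -8*((Y² + Y*Y) + 94) = -8*((Y² + Y²) + 94) = -8*(2*Y² + 94) = -8*(94 + 2*Y²) = -752 - 16*Y²)
p = -13828 (p = -15711 + 1883 = -13828)
(p + (-10183 - 1*18595))/(w + G(46)) = (-13828 + (-10183 - 1*18595))/(-44272 + (-752 - 16*46²)) = (-13828 + (-10183 - 18595))/(-44272 + (-752 - 16*2116)) = (-13828 - 28778)/(-44272 + (-752 - 33856)) = -42606/(-44272 - 34608) = -42606/(-78880) = -42606*(-1/78880) = 21303/39440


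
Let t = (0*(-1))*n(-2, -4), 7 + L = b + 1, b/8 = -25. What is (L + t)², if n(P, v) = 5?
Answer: 42436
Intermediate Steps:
b = -200 (b = 8*(-25) = -200)
L = -206 (L = -7 + (-200 + 1) = -7 - 199 = -206)
t = 0 (t = (0*(-1))*5 = 0*5 = 0)
(L + t)² = (-206 + 0)² = (-206)² = 42436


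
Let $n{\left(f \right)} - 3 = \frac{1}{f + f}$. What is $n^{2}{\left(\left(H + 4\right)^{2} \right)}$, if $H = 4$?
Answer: $\frac{148225}{16384} \approx 9.0469$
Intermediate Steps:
$n{\left(f \right)} = 3 + \frac{1}{2 f}$ ($n{\left(f \right)} = 3 + \frac{1}{f + f} = 3 + \frac{1}{2 f}$)
$n^{2}{\left(\left(H + 4\right)^{2} \right)} = \left(3 + \frac{1}{2 \left(4 + 4\right)^{2}}\right)^{2} = \left(3 + \frac{1}{2 \cdot 8^{2}}\right)^{2} = \left(3 + \frac{1}{2 \cdot 64}\right)^{2} = \left(3 + \frac{1}{2} \cdot \frac{1}{64}\right)^{2} = \left(3 + \frac{1}{128}\right)^{2} = \left(\frac{385}{128}\right)^{2} = \frac{148225}{16384}$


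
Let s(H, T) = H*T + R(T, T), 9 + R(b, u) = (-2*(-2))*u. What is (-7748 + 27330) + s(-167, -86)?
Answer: 33591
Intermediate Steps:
R(b, u) = -9 + 4*u (R(b, u) = -9 + (-2*(-2))*u = -9 + 4*u)
s(H, T) = -9 + 4*T + H*T (s(H, T) = H*T + (-9 + 4*T) = -9 + 4*T + H*T)
(-7748 + 27330) + s(-167, -86) = (-7748 + 27330) + (-9 + 4*(-86) - 167*(-86)) = 19582 + (-9 - 344 + 14362) = 19582 + 14009 = 33591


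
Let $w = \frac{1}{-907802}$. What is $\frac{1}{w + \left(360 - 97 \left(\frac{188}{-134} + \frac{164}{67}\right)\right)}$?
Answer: $\frac{60822734}{15732208593} \approx 0.0038661$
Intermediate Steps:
$w = - \frac{1}{907802} \approx -1.1016 \cdot 10^{-6}$
$\frac{1}{w + \left(360 - 97 \left(\frac{188}{-134} + \frac{164}{67}\right)\right)} = \frac{1}{- \frac{1}{907802} + \left(360 - 97 \left(\frac{188}{-134} + \frac{164}{67}\right)\right)} = \frac{1}{- \frac{1}{907802} + \left(360 - 97 \left(188 \left(- \frac{1}{134}\right) + 164 \cdot \frac{1}{67}\right)\right)} = \frac{1}{- \frac{1}{907802} + \left(360 - 97 \left(- \frac{94}{67} + \frac{164}{67}\right)\right)} = \frac{1}{- \frac{1}{907802} + \left(360 - \frac{6790}{67}\right)} = \frac{1}{- \frac{1}{907802} + \frac{17330}{67}} = \frac{1}{\frac{15732208593}{60822734}} = \frac{60822734}{15732208593}$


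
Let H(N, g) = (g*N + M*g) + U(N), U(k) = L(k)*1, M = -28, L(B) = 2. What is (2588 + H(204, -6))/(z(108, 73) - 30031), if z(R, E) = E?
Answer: -767/14979 ≈ -0.051205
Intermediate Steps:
U(k) = 2 (U(k) = 2*1 = 2)
H(N, g) = 2 - 28*g + N*g (H(N, g) = (g*N - 28*g) + 2 = (N*g - 28*g) + 2 = (-28*g + N*g) + 2 = 2 - 28*g + N*g)
(2588 + H(204, -6))/(z(108, 73) - 30031) = (2588 + (2 - 28*(-6) + 204*(-6)))/(73 - 30031) = (2588 + (2 + 168 - 1224))/(-29958) = (2588 - 1054)*(-1/29958) = 1534*(-1/29958) = -767/14979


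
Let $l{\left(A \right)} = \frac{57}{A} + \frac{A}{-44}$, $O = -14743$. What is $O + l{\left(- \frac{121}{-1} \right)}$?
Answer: $- \frac{7136715}{484} \approx -14745.0$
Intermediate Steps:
$l{\left(A \right)} = \frac{57}{A} - \frac{A}{44}$ ($l{\left(A \right)} = \frac{57}{A} + A \left(- \frac{1}{44}\right) = \frac{57}{A} - \frac{A}{44}$)
$O + l{\left(- \frac{121}{-1} \right)} = -14743 + \left(\frac{57}{\left(-121\right) \frac{1}{-1}} - \frac{\left(-121\right) \frac{1}{-1}}{44}\right) = -14743 + \left(\frac{57}{\left(-121\right) \left(-1\right)} - \frac{\left(-121\right) \left(-1\right)}{44}\right) = -14743 + \left(\frac{57}{121} - \frac{11}{4}\right) = -14743 - \frac{1103}{484} = - \frac{7136715}{484}$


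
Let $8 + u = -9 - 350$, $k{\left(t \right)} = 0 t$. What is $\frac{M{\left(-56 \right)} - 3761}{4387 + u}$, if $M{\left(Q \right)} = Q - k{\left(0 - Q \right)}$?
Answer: $- \frac{3817}{4020} \approx -0.9495$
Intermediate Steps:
$k{\left(t \right)} = 0$
$u = -367$ ($u = -8 - 359 = -367$)
$M{\left(Q \right)} = Q$ ($M{\left(Q \right)} = Q - 0 = Q + 0 = Q$)
$\frac{M{\left(-56 \right)} - 3761}{4387 + u} = \frac{-56 - 3761}{4387 - 367} = - \frac{3817}{4020}$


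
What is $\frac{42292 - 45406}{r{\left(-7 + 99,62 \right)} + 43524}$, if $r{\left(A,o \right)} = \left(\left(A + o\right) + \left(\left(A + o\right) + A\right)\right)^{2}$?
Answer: $- \frac{1557}{101762} \approx -0.0153$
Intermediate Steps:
$r{\left(A,o \right)} = \left(2 o + 3 A\right)^{2}$ ($r{\left(A,o \right)} = \left(\left(A + o\right) + \left(o + 2 A\right)\right)^{2} = \left(2 o + 3 A\right)^{2}$)
$\frac{42292 - 45406}{r{\left(-7 + 99,62 \right)} + 43524} = \frac{42292 - 45406}{\left(2 \cdot 62 + 3 \left(-7 + 99\right)\right)^{2} + 43524} = - \frac{3114}{\left(124 + 3 \cdot 92\right)^{2} + 43524} = - \frac{3114}{\left(124 + 276\right)^{2} + 43524} = - \frac{3114}{400^{2} + 43524} = - \frac{3114}{160000 + 43524} = - \frac{3114}{203524} = \left(-3114\right) \frac{1}{203524} = - \frac{1557}{101762}$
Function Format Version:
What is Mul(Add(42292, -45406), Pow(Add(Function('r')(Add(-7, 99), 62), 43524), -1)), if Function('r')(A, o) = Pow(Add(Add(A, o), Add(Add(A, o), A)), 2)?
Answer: Rational(-1557, 101762) ≈ -0.015300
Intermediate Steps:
Function('r')(A, o) = Pow(Add(Mul(2, o), Mul(3, A)), 2) (Function('r')(A, o) = Pow(Add(Add(A, o), Add(o, Mul(2, A))), 2) = Pow(Add(Mul(2, o), Mul(3, A)), 2))
Mul(Add(42292, -45406), Pow(Add(Function('r')(Add(-7, 99), 62), 43524), -1)) = Mul(Add(42292, -45406), Pow(Add(Pow(Add(Mul(2, 62), Mul(3, Add(-7, 99))), 2), 43524), -1)) = Mul(-3114, Pow(Add(Pow(Add(124, Mul(3, 92)), 2), 43524), -1)) = Mul(-3114, Pow(Add(Pow(Add(124, 276), 2), 43524), -1)) = Mul(-3114, Pow(Add(Pow(400, 2), 43524), -1)) = Mul(-3114, Pow(Add(160000, 43524), -1)) = Mul(-3114, Pow(203524, -1)) = Mul(-3114, Rational(1, 203524)) = Rational(-1557, 101762)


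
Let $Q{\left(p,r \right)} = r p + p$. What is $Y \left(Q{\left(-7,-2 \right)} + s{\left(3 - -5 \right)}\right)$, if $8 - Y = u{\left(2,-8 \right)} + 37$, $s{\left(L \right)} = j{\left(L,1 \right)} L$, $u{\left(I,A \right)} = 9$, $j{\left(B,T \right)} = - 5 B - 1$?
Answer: $12198$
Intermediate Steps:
$j{\left(B,T \right)} = -1 - 5 B$
$Q{\left(p,r \right)} = p + p r$ ($Q{\left(p,r \right)} = p r + p = p + p r$)
$s{\left(L \right)} = L \left(-1 - 5 L\right)$ ($s{\left(L \right)} = \left(-1 - 5 L\right) L = L \left(-1 - 5 L\right)$)
$Y = -38$ ($Y = 8 - \left(9 + 37\right) = 8 - 46 = -38$)
$Y \left(Q{\left(-7,-2 \right)} + s{\left(3 - -5 \right)}\right) = - 38 \left(- 7 \left(1 - 2\right) - \left(3 - -5\right) \left(1 + 5 \left(3 - -5\right)\right)\right) = - 38 \left(\left(-7\right) \left(-1\right) - \left(3 + 5\right) \left(1 + 5 \left(3 + 5\right)\right)\right) = - 38 \left(7 - 8 \left(1 + 5 \cdot 8\right)\right) = - 38 \left(7 - 8 \left(1 + 40\right)\right) = - 38 \left(7 - 8 \cdot 41\right) = - 38 \left(7 - 328\right) = \left(-38\right) \left(-321\right) = 12198$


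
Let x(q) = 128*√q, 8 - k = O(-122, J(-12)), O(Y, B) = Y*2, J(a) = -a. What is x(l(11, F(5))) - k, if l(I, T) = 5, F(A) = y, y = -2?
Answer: -252 + 128*√5 ≈ 34.217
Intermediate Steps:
F(A) = -2
O(Y, B) = 2*Y
k = 252 (k = 8 - 2*(-122) = 8 - 1*(-244) = 8 + 244 = 252)
x(l(11, F(5))) - k = 128*√5 - 1*252 = 128*√5 - 252 = -252 + 128*√5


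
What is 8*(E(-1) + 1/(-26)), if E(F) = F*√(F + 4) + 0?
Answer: -4/13 - 8*√3 ≈ -14.164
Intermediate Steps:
E(F) = F*√(4 + F) (E(F) = F*√(4 + F) + 0 = F*√(4 + F))
8*(E(-1) + 1/(-26)) = 8*(-√(4 - 1) + 1/(-26)) = 8*(-√3 - 1/26) = 8*(-1/26 - √3) = -4/13 - 8*√3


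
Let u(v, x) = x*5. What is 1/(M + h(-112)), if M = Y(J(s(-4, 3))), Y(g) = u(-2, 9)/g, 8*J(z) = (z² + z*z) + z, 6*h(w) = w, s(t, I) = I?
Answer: -21/32 ≈ -0.65625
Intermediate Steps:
h(w) = w/6
u(v, x) = 5*x
J(z) = z²/4 + z/8 (J(z) = ((z² + z*z) + z)/8 = ((z² + z²) + z)/8 = (2*z² + z)/8 = (z + 2*z²)/8 = z²/4 + z/8)
Y(g) = 45/g (Y(g) = (5*9)/g = 45/g)
M = 120/7 (M = 45/(((⅛)*3*(1 + 2*3))) = 45/(((⅛)*3*(1 + 6))) = 45/(((⅛)*3*7)) = 45/(21/8) = 45*(8/21) = 120/7 ≈ 17.143)
1/(M + h(-112)) = 1/(120/7 + (⅙)*(-112)) = 1/(120/7 - 56/3) = 1/(-32/21) = -21/32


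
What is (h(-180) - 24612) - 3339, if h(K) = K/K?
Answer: -27950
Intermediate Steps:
h(K) = 1
(h(-180) - 24612) - 3339 = (1 - 24612) - 3339 = -24611 - 3339 = -27950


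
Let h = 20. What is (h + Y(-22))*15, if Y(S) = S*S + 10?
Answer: 7710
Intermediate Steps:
Y(S) = 10 + S² (Y(S) = S² + 10 = 10 + S²)
(h + Y(-22))*15 = (20 + (10 + (-22)²))*15 = (20 + (10 + 484))*15 = (20 + 494)*15 = 514*15 = 7710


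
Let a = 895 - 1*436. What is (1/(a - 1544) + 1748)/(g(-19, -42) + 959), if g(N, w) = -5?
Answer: 210731/115010 ≈ 1.8323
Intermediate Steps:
a = 459 (a = 895 - 436 = 459)
(1/(a - 1544) + 1748)/(g(-19, -42) + 959) = (1/(459 - 1544) + 1748)/(-5 + 959) = (1/(-1085) + 1748)/954 = (-1/1085 + 1748)*(1/954) = (1896579/1085)*(1/954) = 210731/115010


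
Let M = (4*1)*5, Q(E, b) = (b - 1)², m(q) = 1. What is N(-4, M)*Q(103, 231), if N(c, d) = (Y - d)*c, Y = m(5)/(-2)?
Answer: 4337800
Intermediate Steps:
Q(E, b) = (-1 + b)²
Y = -½ (Y = 1/(-2) = 1*(-½) = -½ ≈ -0.50000)
M = 20 (M = 4*5 = 20)
N(c, d) = c*(-½ - d) (N(c, d) = (-½ - d)*c = c*(-½ - d))
N(-4, M)*Q(103, 231) = (-1*(-4)*(½ + 20))*(-1 + 231)² = -1*(-4)*41/2*230² = 82*52900 = 4337800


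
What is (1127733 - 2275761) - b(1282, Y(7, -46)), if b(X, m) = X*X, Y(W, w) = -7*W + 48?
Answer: -2791552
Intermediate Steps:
Y(W, w) = 48 - 7*W
b(X, m) = X**2
(1127733 - 2275761) - b(1282, Y(7, -46)) = (1127733 - 2275761) - 1*1282**2 = -1148028 - 1*1643524 = -1148028 - 1643524 = -2791552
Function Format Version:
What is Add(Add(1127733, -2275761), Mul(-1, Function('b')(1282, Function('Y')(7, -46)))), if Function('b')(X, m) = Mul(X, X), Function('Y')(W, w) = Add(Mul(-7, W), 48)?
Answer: -2791552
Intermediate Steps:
Function('Y')(W, w) = Add(48, Mul(-7, W))
Function('b')(X, m) = Pow(X, 2)
Add(Add(1127733, -2275761), Mul(-1, Function('b')(1282, Function('Y')(7, -46)))) = Add(Add(1127733, -2275761), Mul(-1, Pow(1282, 2))) = Add(-1148028, Mul(-1, 1643524)) = Add(-1148028, -1643524) = -2791552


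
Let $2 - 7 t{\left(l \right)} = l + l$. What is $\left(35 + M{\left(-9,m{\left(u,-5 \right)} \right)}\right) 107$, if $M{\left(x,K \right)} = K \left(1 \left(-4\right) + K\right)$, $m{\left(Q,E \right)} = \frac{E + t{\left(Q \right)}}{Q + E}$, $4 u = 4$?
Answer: $\frac{54035}{16} \approx 3377.2$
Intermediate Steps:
$u = 1$ ($u = \frac{1}{4} \cdot 4 = 1$)
$t{\left(l \right)} = \frac{2}{7} - \frac{2 l}{7}$ ($t{\left(l \right)} = \frac{2}{7} - \frac{l + l}{7} = \frac{2}{7} - \frac{2 l}{7}$)
$m{\left(Q,E \right)} = \frac{\frac{2}{7} + E - \frac{2 Q}{7}}{E + Q}$ ($m{\left(Q,E \right)} = \frac{E - \left(- \frac{2}{7} + \frac{2 Q}{7}\right)}{Q + E} = \frac{\frac{2}{7} + E - \frac{2 Q}{7}}{E + Q}$)
$M{\left(x,K \right)} = K \left(-4 + K\right)$
$\left(35 + M{\left(-9,m{\left(u,-5 \right)} \right)}\right) 107 = \left(35 + \frac{\frac{2}{7} - 5 - \frac{2}{7}}{-5 + 1} \left(-4 + \frac{\frac{2}{7} - 5 - \frac{2}{7}}{-5 + 1}\right)\right) 107 = \left(35 + \frac{\frac{2}{7} - 5 - \frac{2}{7}}{-4} \left(-4 + \frac{\frac{2}{7} - 5 - \frac{2}{7}}{-4}\right)\right) 107 = \left(35 + \left(- \frac{1}{4}\right) \left(-5\right) \left(-4 - - \frac{5}{4}\right)\right) 107 = \left(35 + \frac{5 \left(-4 + \frac{5}{4}\right)}{4}\right) 107 = \left(35 + \frac{5}{4} \left(- \frac{11}{4}\right)\right) 107 = \left(35 - \frac{55}{16}\right) 107 = \frac{505}{16} \cdot 107 = \frac{54035}{16}$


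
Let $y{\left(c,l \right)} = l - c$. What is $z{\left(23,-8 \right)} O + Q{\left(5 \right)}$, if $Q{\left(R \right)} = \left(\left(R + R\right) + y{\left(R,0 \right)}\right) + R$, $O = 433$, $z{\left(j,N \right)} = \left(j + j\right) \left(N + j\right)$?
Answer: $298780$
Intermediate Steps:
$z{\left(j,N \right)} = 2 j \left(N + j\right)$
$Q{\left(R \right)} = 2 R$ ($Q{\left(R \right)} = \left(\left(R + R\right) + \left(0 - R\right)\right) + R = \left(2 R - R\right) + R = R + R = 2 R$)
$z{\left(23,-8 \right)} O + Q{\left(5 \right)} = 2 \cdot 23 \left(-8 + 23\right) 433 + 2 \cdot 5 = 2 \cdot 23 \cdot 15 \cdot 433 + 10 = 690 \cdot 433 + 10 = 298770 + 10 = 298780$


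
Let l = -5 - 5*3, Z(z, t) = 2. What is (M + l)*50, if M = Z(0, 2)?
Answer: -900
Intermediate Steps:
M = 2
l = -20 (l = -5 - 15 = -20)
(M + l)*50 = (2 - 20)*50 = -18*50 = -900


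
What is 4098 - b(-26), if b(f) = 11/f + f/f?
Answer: 106533/26 ≈ 4097.4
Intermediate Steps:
b(f) = 1 + 11/f (b(f) = 11/f + 1 = 1 + 11/f)
4098 - b(-26) = 4098 - (11 - 26)/(-26) = 4098 - (-1)*(-15)/26 = 4098 - 1*15/26 = 4098 - 15/26 = 106533/26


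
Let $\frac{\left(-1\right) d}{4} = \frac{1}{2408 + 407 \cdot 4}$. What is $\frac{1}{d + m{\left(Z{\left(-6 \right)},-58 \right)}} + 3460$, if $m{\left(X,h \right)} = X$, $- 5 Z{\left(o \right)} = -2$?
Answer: $\frac{6970025}{2013} \approx 3462.5$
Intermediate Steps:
$Z{\left(o \right)} = \frac{2}{5}$ ($Z{\left(o \right)} = \left(- \frac{1}{5}\right) \left(-2\right) = \frac{2}{5}$)
$d = - \frac{1}{1009}$ ($d = - \frac{4}{2408 + 407 \cdot 4} = - \frac{4}{2408 + 1628} = - \frac{4}{4036} = \left(-4\right) \frac{1}{4036} = - \frac{1}{1009} \approx -0.00099108$)
$\frac{1}{d + m{\left(Z{\left(-6 \right)},-58 \right)}} + 3460 = \frac{1}{- \frac{1}{1009} + \frac{2}{5}} + 3460 = \frac{1}{\frac{2013}{5045}} + 3460 = \frac{5045}{2013} + 3460 = \frac{6970025}{2013}$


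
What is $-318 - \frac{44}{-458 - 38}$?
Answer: $- \frac{39421}{124} \approx -317.91$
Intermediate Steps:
$-318 - \frac{44}{-458 - 38} = -318 - \frac{44}{-496} = -318 - - \frac{11}{124} = -318 + \frac{11}{124} = - \frac{39421}{124}$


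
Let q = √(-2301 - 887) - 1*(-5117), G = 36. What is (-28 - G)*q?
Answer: -327488 - 128*I*√797 ≈ -3.2749e+5 - 3613.6*I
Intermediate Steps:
q = 5117 + 2*I*√797 (q = √(-3188) + 5117 = 2*I*√797 + 5117 = 5117 + 2*I*√797 ≈ 5117.0 + 56.462*I)
(-28 - G)*q = (-28 - 1*36)*(5117 + 2*I*√797) = (-28 - 36)*(5117 + 2*I*√797) = -64*(5117 + 2*I*√797) = -327488 - 128*I*√797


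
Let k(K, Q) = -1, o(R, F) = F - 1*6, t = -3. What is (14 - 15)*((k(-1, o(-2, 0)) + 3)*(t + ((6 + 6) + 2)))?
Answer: -22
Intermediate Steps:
o(R, F) = -6 + F (o(R, F) = F - 6 = -6 + F)
(14 - 15)*((k(-1, o(-2, 0)) + 3)*(t + ((6 + 6) + 2))) = (14 - 15)*((-1 + 3)*(-3 + ((6 + 6) + 2))) = -2*(-3 + (12 + 2)) = -2*(-3 + 14) = -2*11 = -1*22 = -22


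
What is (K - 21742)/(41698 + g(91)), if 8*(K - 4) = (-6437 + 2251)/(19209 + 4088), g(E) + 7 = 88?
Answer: -2025722837/3893301452 ≈ -0.52031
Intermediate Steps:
g(E) = 81 (g(E) = -7 + 88 = 81)
K = 370659/93188 (K = 4 + ((-6437 + 2251)/(19209 + 4088))/8 = 4 + (-4186/23297)/8 = 4 + (-4186*1/23297)/8 = 4 + (⅛)*(-4186/23297) = 4 - 2093/93188 = 370659/93188 ≈ 3.9775)
(K - 21742)/(41698 + g(91)) = (370659/93188 - 21742)/(41698 + 81) = -2025722837/93188/41779 = -2025722837/93188*1/41779 = -2025722837/3893301452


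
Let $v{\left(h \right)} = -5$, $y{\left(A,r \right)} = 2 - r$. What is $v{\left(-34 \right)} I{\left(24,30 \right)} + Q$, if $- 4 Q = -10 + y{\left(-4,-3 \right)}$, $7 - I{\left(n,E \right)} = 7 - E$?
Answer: $- \frac{595}{4} \approx -148.75$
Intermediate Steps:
$I{\left(n,E \right)} = E$ ($I{\left(n,E \right)} = 7 - \left(7 - E\right) = 7 + \left(-7 + E\right) = E$)
$Q = \frac{5}{4}$ ($Q = - \frac{-10 + \left(2 - -3\right)}{4} = - \frac{-10 + \left(2 + 3\right)}{4} = - \frac{-10 + 5}{4} = \left(- \frac{1}{4}\right) \left(-5\right) = \frac{5}{4} \approx 1.25$)
$v{\left(-34 \right)} I{\left(24,30 \right)} + Q = \left(-5\right) 30 + \frac{5}{4} = -150 + \frac{5}{4} = - \frac{595}{4}$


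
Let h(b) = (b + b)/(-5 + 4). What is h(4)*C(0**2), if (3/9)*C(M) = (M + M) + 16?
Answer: -384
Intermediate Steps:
h(b) = -2*b (h(b) = (2*b)/(-1) = (2*b)*(-1) = -2*b)
C(M) = 48 + 6*M (C(M) = 3*((M + M) + 16) = 3*(2*M + 16) = 3*(16 + 2*M) = 48 + 6*M)
h(4)*C(0**2) = (-2*4)*(48 + 6*0**2) = -8*(48 + 6*0) = -8*(48 + 0) = -8*48 = -384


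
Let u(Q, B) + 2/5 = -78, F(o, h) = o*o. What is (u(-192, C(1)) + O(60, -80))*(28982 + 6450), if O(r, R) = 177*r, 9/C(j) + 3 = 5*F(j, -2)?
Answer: 1867549856/5 ≈ 3.7351e+8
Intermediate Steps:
F(o, h) = o²
C(j) = 9/(-3 + 5*j²)
u(Q, B) = -392/5 (u(Q, B) = -⅖ - 78 = -392/5)
(u(-192, C(1)) + O(60, -80))*(28982 + 6450) = (-392/5 + 177*60)*(28982 + 6450) = (-392/5 + 10620)*35432 = (52708/5)*35432 = 1867549856/5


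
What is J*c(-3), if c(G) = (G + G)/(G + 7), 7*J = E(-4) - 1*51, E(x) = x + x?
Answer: 177/14 ≈ 12.643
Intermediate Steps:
E(x) = 2*x
J = -59/7 (J = (2*(-4) - 1*51)/7 = (-8 - 51)/7 = (1/7)*(-59) = -59/7 ≈ -8.4286)
c(G) = 2*G/(7 + G) (c(G) = (2*G)/(7 + G) = 2*G/(7 + G))
J*c(-3) = -118*(-3)/(7*(7 - 3)) = -118*(-3)/(7*4) = -59/7*(-3/2) = 177/14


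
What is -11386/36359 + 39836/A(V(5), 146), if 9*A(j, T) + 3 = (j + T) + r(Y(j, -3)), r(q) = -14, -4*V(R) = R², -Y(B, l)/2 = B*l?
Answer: 52136705938/17852269 ≈ 2920.5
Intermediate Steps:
Y(B, l) = -2*B*l
V(R) = -R²/4
A(j, T) = -17/9 + T/9 + j/9 (A(j, T) = -⅓ + ((j + T) - 14)/9 = -⅓ + ((T + j) - 14)/9 = -⅓ + (-14 + T + j)/9 = -⅓ + (-14/9 + T/9 + j/9) = -17/9 + T/9 + j/9)
-11386/36359 + 39836/A(V(5), 146) = -11386/36359 + 39836/(-17/9 + (⅑)*146 + (-¼*5²)/9) = -11386*1/36359 + 39836/(-17/9 + 146/9 + (-¼*25)/9) = -11386/36359 + 39836/(-17/9 + 146/9 + (⅑)*(-25/4)) = -11386/36359 + 39836/(-17/9 + 146/9 - 25/36) = -11386/36359 + 39836/(491/36) = -11386/36359 + 39836*(36/491) = -11386/36359 + 1434096/491 = 52136705938/17852269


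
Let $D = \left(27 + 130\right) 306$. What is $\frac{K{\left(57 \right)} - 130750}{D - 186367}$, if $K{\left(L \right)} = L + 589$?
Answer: $\frac{130104}{138325} \approx 0.94057$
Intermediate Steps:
$K{\left(L \right)} = 589 + L$
$D = 48042$ ($D = 157 \cdot 306 = 48042$)
$\frac{K{\left(57 \right)} - 130750}{D - 186367} = \frac{\left(589 + 57\right) - 130750}{48042 - 186367} = \frac{646 + \left(-238794 + 108044\right)}{-138325} = \left(646 - 130750\right) \left(- \frac{1}{138325}\right) = \left(-130104\right) \left(- \frac{1}{138325}\right) = \frac{130104}{138325}$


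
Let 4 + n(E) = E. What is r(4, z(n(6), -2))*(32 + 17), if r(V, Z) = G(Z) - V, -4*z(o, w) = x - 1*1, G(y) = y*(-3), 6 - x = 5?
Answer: -196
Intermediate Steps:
n(E) = -4 + E
x = 1 (x = 6 - 1*5 = 6 - 5 = 1)
G(y) = -3*y
z(o, w) = 0 (z(o, w) = -(1 - 1*1)/4 = -(1 - 1)/4 = -1/4*0 = 0)
r(V, Z) = -V - 3*Z (r(V, Z) = -3*Z - V = -V - 3*Z)
r(4, z(n(6), -2))*(32 + 17) = (-1*4 - 3*0)*(32 + 17) = (-4 + 0)*49 = -4*49 = -196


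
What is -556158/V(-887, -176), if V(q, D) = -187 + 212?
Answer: -556158/25 ≈ -22246.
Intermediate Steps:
V(q, D) = 25
-556158/V(-887, -176) = -556158/25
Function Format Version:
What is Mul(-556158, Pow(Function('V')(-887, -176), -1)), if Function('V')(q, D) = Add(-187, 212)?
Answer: Rational(-556158, 25) ≈ -22246.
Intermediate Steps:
Function('V')(q, D) = 25
Mul(-556158, Pow(Function('V')(-887, -176), -1)) = Mul(-556158, Pow(25, -1)) = Mul(-556158, Rational(1, 25)) = Rational(-556158, 25)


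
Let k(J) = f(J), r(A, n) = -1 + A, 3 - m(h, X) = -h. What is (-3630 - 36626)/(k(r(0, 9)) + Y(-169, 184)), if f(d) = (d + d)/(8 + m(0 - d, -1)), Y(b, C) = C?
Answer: -241536/1103 ≈ -218.98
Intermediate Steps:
m(h, X) = 3 + h (m(h, X) = 3 - (-1)*h = 3 + h)
f(d) = 2*d/(11 - d) (f(d) = (d + d)/(8 + (3 + (0 - d))) = (2*d)/(8 + (3 - d)) = (2*d)/(11 - d) = 2*d/(11 - d))
k(J) = -2*J/(-11 + J)
(-3630 - 36626)/(k(r(0, 9)) + Y(-169, 184)) = (-3630 - 36626)/(-2*(-1 + 0)/(-11 + (-1 + 0)) + 184) = -40256/(-2*(-1)/(-11 - 1) + 184) = -40256/(-2*(-1)/(-12) + 184) = -40256/(-2*(-1)*(-1/12) + 184) = -40256/(-1/6 + 184) = -40256/1103/6 = -40256*6/1103 = -241536/1103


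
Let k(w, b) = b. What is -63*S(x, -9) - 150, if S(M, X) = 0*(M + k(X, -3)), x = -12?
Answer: -150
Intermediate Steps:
S(M, X) = 0 (S(M, X) = 0*(M - 3) = 0*(-3 + M) = 0)
-63*S(x, -9) - 150 = -63*0 - 150 = 0 - 150 = -150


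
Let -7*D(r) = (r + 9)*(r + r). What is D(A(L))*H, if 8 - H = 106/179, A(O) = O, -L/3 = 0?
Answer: 0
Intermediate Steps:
L = 0 (L = -3*0 = 0)
D(r) = -2*r*(9 + r)/7 (D(r) = -(r + 9)*(r + r)/7 = -(9 + r)*2*r/7 = -2*r*(9 + r)/7)
H = 1326/179 (H = 8 - 106/179 = 1326/179 ≈ 7.4078)
D(A(L))*H = -2/7*0*(9 + 0)*(1326/179) = -2/7*0*9*(1326/179) = 0*(1326/179) = 0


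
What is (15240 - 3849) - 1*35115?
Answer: -23724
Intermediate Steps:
(15240 - 3849) - 1*35115 = 11391 - 35115 = -23724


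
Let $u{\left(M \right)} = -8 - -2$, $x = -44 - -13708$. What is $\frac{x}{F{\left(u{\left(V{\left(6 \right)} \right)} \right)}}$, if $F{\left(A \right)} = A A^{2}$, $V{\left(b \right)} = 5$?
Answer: $- \frac{1708}{27} \approx -63.259$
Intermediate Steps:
$x = 13664$ ($x = -44 + 13708 = 13664$)
$u{\left(M \right)} = -6$ ($u{\left(M \right)} = -8 + 2 = -6$)
$F{\left(A \right)} = A^{3}$
$\frac{x}{F{\left(u{\left(V{\left(6 \right)} \right)} \right)}} = \frac{13664}{\left(-6\right)^{3}} = \frac{13664}{-216} = 13664 \left(- \frac{1}{216}\right) = - \frac{1708}{27}$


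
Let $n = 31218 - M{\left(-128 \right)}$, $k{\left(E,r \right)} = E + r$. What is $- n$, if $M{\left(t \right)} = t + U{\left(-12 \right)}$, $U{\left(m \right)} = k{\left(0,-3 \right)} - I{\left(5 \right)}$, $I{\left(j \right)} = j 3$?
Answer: $-31364$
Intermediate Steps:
$I{\left(j \right)} = 3 j$
$U{\left(m \right)} = -18$ ($U{\left(m \right)} = \left(0 - 3\right) - 3 \cdot 5 = -3 - 15 = -18$)
$M{\left(t \right)} = -18 + t$ ($M{\left(t \right)} = t - 18 = -18 + t$)
$n = 31364$ ($n = 31218 - \left(-18 - 128\right) = 31218 - -146 = 31218 + 146 = 31364$)
$- n = \left(-1\right) 31364 = -31364$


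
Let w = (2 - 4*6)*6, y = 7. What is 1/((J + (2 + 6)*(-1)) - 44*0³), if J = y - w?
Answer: 1/131 ≈ 0.0076336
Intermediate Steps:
w = -132 (w = (2 - 24)*6 = -22*6 = -132)
J = 139 (J = 7 - 1*(-132) = 7 + 132 = 139)
1/((J + (2 + 6)*(-1)) - 44*0³) = 1/((139 + (2 + 6)*(-1)) - 44*0³) = 1/((139 + 8*(-1)) - 44*0) = 1/((139 - 8) + 0) = 1/(131 + 0) = 1/131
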